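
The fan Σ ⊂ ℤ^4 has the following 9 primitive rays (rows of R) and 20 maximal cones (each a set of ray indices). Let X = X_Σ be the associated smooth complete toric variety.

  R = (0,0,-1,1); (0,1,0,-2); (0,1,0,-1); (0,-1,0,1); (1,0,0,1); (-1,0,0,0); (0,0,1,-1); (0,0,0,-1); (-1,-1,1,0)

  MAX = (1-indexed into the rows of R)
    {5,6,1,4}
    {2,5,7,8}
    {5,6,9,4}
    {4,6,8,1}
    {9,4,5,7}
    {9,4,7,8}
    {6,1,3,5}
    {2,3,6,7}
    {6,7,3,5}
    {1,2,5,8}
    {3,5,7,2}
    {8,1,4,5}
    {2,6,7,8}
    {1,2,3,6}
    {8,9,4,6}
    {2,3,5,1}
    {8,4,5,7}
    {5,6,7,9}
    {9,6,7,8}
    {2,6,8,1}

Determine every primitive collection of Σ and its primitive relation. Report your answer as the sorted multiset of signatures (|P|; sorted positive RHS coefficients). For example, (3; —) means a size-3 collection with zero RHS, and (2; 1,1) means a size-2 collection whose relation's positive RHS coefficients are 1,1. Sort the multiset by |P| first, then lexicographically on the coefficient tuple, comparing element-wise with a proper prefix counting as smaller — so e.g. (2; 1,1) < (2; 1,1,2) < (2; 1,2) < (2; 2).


11 collections generate NE(X_Σ); each relation:

  • {1,7}:  v_{1} + v_{7} = 0  ⟹  sig = (2; —)
  • {3,4}:  v_{3} + v_{4} = 0  ⟹  sig = (2; —)
  • {2,4}:  v_{2} + v_{4} = v_{8}  ⟹  sig = (2; 1)
  • {3,8}:  v_{3} + v_{8} = v_{2}  ⟹  sig = (2; 1)
  • {1,9}:  v_{1} + v_{9} = v_{4} + v_{6}  ⟹  sig = (2; 1,1)
  • {3,9}:  v_{3} + v_{9} = v_{6} + v_{7}  ⟹  sig = (2; 1,1)
  • {2,9}:  v_{2} + v_{9} = v_{6} + v_{7} + v_{8}  ⟹  sig = (2; 1,1,1)
  • {5,6,8}:  v_{5} + v_{6} + v_{8} = 0  ⟹  sig = (3; —)
  • {2,5,6}:  v_{2} + v_{5} + v_{6} = v_{3}  ⟹  sig = (3; 1)
  • {4,6,7}:  v_{4} + v_{6} + v_{7} = v_{9}  ⟹  sig = (3; 1)
  • {5,8,9}:  v_{5} + v_{8} + v_{9} = v_{4} + v_{7}  ⟹  sig = (3; 1,1)

Hence PRS(X_Σ) =
    |P|=2: 7 collections, coeffs (), (), (1), (1), (1,1), (1,1), (1,1,1)
    |P|=3: 4 collections, coeffs (), (1), (1), (1,1)


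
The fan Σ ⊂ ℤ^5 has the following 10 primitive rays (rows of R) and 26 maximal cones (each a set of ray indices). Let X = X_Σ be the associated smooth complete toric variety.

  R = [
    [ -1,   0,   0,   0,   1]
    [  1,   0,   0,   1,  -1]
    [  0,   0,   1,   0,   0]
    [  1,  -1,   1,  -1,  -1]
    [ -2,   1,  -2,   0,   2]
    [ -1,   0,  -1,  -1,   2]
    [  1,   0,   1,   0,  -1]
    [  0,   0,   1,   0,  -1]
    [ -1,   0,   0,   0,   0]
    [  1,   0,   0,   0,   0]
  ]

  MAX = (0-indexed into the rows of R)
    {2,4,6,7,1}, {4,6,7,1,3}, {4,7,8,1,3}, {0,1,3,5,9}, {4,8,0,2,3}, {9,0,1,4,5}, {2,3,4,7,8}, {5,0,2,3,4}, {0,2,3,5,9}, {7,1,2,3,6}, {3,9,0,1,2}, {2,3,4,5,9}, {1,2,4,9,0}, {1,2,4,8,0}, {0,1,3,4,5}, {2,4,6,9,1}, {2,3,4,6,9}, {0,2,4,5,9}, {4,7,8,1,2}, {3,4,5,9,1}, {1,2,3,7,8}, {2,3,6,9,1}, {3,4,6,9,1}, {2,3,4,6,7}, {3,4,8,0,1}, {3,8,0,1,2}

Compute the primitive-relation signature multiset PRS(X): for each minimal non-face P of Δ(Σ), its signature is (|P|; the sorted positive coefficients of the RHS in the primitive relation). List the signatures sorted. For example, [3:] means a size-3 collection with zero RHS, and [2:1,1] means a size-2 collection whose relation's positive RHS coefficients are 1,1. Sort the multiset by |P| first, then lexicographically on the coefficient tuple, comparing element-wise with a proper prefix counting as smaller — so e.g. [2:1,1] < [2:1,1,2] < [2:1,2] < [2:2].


Σ has 11 primitive collections:

  • {8,9}:  v_{8} + v_{9} = 0 — sig = [2:]
  • {0,6}:  v_{0} + v_{6} = v_{2} — sig = [2:1]
  • {6,8}:  v_{6} + v_{8} = v_{7} — sig = [2:1]
  • {7,9}:  v_{7} + v_{9} = v_{6} — sig = [2:1]
  • {0,7}:  v_{0} + v_{7} = v_{2} + v_{8} — sig = [2:1,1]
  • {5,7}:  v_{5} + v_{7} = v_{2} + v_{3} + v_{4} — sig = [2:1,1,1]
  • {5,8}:  v_{5} + v_{8} = v_{0} + v_{3} + v_{4} — sig = [2:1,1,1]
  • {5,6}:  v_{5} + v_{6} = v_{2} + v_{3} + v_{4} + v_{9} — sig = [2:1,1,1,1]
  • {1,2,5}:  v_{1} + v_{2} + v_{5} = v_{0} + v_{9} — sig = [3:1,1]
  • {1,2,3,4}:  v_{1} + v_{2} + v_{3} + v_{4} = 0 — sig = [4:]
  • {0,3,4,9}:  v_{0} + v_{3} + v_{4} + v_{9} = v_{5} — sig = [4:1]

so the primitive-relation signature multiset is
[[2:], [2:1], [2:1], [2:1], [2:1,1], [2:1,1,1], [2:1,1,1], [2:1,1,1,1], [3:1,1], [4:], [4:1]]


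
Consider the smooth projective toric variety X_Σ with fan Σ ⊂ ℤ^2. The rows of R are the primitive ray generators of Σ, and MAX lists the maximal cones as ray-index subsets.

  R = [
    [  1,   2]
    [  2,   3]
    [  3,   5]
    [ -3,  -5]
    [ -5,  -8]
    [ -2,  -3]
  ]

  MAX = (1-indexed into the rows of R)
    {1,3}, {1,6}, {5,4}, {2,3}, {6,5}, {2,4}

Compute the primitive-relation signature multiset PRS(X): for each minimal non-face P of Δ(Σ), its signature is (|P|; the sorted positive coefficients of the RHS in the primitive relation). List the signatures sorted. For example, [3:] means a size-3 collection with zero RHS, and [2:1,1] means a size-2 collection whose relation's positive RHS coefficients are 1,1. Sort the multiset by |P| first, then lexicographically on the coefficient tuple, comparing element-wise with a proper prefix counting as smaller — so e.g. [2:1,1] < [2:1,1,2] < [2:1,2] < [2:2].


|primitive collections| = 9. Relations:

  P = {2,6}:  v_{2} + v_{6} = 0  →  sig = [2:]
  P = {3,4}:  v_{3} + v_{4} = 0  →  sig = [2:]
  P = {1,2}:  v_{1} + v_{2} = v_{3}  →  sig = [2:1]
  P = {1,4}:  v_{1} + v_{4} = v_{6}  →  sig = [2:1]
  P = {2,5}:  v_{2} + v_{5} = v_{4}  →  sig = [2:1]
  P = {3,5}:  v_{3} + v_{5} = v_{6}  →  sig = [2:1]
  P = {3,6}:  v_{3} + v_{6} = v_{1}  →  sig = [2:1]
  P = {4,6}:  v_{4} + v_{6} = v_{5}  →  sig = [2:1]
  P = {1,5}:  v_{1} + v_{5} = 2·v_{6}  →  sig = [2:2]

Sorted signature multiset PRS(X):
    |P|=2: 9 collections, coeffs (), (), (1), (1), (1), (1), (1), (1), (2)


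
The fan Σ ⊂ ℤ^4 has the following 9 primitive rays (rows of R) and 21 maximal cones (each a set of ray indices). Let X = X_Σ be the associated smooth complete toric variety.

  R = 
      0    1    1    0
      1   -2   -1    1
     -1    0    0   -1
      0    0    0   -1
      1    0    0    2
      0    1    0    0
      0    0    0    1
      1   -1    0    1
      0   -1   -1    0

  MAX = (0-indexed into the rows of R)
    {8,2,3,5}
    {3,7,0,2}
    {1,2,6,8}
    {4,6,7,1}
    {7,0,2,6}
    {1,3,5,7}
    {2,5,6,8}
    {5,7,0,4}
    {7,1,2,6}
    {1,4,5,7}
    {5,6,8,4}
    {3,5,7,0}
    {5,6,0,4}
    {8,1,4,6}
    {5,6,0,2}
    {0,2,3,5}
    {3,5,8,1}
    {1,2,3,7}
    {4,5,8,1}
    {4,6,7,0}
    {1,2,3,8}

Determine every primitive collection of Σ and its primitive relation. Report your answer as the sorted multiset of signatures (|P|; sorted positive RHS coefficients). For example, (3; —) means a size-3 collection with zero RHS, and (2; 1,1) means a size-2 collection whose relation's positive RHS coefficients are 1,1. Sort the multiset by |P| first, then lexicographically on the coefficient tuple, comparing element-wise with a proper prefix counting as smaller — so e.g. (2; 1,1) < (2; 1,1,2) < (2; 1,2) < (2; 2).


10 minimal non-faces of Δ(Σ) (on 9 rays):

  {0,8}:  v_{0} + v_{8} = 0  ⟹  sig = (2; —)
  {3,6}:  v_{3} + v_{6} = 0  ⟹  sig = (2; —)
  {0,1}:  v_{0} + v_{1} = v_{7}  ⟹  sig = (2; 1)
  {2,4}:  v_{2} + v_{4} = v_{6}  ⟹  sig = (2; 1)
  {7,8}:  v_{7} + v_{8} = v_{1}  ⟹  sig = (2; 1)
  {3,4}:  v_{3} + v_{4} = v_{5} + v_{7}  ⟹  sig = (2; 1,1)
  {2,5,7}:  v_{2} + v_{5} + v_{7} = 0  ⟹  sig = (3; —)
  {1,2,5}:  v_{1} + v_{2} + v_{5} = v_{8}  ⟹  sig = (3; 1)
  {5,6,7}:  v_{5} + v_{6} + v_{7} = v_{4}  ⟹  sig = (3; 1)
  {1,5,6}:  v_{1} + v_{5} + v_{6} = v_{4} + v_{8}  ⟹  sig = (3; 1,1)

so the primitive-relation signature multiset is
    |P|=2: 6 collections, coeffs (), (), (1), (1), (1), (1,1)
    |P|=3: 4 collections, coeffs (), (1), (1), (1,1)


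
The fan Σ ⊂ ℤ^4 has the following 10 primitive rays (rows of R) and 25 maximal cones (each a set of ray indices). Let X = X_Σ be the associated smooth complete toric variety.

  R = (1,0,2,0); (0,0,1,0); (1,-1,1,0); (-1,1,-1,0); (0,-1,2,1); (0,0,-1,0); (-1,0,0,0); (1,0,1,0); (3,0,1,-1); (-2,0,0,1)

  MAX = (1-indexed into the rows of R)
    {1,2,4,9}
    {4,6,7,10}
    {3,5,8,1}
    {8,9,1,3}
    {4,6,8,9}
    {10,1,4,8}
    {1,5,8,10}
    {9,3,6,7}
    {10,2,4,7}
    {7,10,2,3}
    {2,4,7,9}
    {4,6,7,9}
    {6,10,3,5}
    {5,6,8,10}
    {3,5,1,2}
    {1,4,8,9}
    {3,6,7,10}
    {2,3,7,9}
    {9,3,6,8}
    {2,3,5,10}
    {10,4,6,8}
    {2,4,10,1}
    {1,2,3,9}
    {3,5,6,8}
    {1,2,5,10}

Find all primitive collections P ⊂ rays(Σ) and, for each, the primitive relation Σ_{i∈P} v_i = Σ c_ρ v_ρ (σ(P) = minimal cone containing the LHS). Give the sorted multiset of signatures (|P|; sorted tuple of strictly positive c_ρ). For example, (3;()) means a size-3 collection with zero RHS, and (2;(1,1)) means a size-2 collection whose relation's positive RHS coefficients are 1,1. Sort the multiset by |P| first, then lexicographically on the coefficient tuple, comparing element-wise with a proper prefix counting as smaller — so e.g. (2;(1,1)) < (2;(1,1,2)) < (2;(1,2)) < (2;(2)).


The 12 primitive collections of Σ (r=10, n=4):

  P = {2,6}:  v_{2} + v_{6} = 0  ⟹  sig = (2;())
  P = {3,4}:  v_{3} + v_{4} = 0  ⟹  sig = (2;())
  P = {1,6}:  v_{1} + v_{6} = v_{8}  ⟹  sig = (2;(1))
  P = {2,8}:  v_{2} + v_{8} = v_{1}  ⟹  sig = (2;(1))
  P = {7,8}:  v_{7} + v_{8} = v_{2}  ⟹  sig = (2;(1))
  P = {9,10}:  v_{9} + v_{10} = v_{8}  ⟹  sig = (2;(1))
  P = {4,5}:  v_{4} + v_{5} = v_{8} + v_{10}  ⟹  sig = (2;(1,1))
  P = {5,7}:  v_{5} + v_{7} = v_{2} + v_{3} + v_{10}  ⟹  sig = (2;(1,1,1))
  P = {5,9}:  v_{5} + v_{9} = v_{3} + 2·v_{8}  ⟹  sig = (2;(1,2))
  P = {1,7}:  v_{1} + v_{7} = 2·v_{2}  ⟹  sig = (2;(2))
  P = {3,8,10}:  v_{3} + v_{8} + v_{10} = v_{5}  ⟹  sig = (3;(1))
  P = {1,3,10}:  v_{1} + v_{3} + v_{10} = v_{2} + v_{5}  ⟹  sig = (3;(1,1))

Hence PRS(X_Σ) =
    |P|=2: 10 collections, coeffs (), (), (1), (1), (1), (1), (1,1), (1,1,1), (1,2), (2)
    |P|=3: 2 collections, coeffs (1), (1,1)


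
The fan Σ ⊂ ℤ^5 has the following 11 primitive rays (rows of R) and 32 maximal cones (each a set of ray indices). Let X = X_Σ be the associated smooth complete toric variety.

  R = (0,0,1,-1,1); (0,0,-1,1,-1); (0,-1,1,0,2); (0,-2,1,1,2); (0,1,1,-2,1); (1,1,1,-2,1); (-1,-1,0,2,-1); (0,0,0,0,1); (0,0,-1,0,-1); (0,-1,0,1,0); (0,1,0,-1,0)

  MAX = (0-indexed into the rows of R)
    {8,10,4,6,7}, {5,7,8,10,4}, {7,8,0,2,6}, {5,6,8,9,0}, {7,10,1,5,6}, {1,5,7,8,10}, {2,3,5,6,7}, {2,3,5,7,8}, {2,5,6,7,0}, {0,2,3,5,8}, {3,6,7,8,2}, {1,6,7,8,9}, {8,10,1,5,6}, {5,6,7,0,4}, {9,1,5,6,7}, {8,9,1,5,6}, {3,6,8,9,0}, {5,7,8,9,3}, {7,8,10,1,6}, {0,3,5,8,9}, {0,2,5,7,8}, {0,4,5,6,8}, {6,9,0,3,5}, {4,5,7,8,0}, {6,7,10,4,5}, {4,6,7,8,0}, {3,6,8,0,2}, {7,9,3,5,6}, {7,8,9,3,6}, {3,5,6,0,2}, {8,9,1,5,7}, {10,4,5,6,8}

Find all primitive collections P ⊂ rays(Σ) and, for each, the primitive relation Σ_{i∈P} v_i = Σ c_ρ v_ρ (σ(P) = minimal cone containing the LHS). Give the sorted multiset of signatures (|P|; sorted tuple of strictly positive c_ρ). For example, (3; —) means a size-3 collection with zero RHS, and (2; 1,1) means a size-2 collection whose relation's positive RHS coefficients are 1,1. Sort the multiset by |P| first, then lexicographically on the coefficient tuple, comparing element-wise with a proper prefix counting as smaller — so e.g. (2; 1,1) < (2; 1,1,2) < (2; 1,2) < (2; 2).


|primitive collections| = 17. Relations:

  {0,1}:  v_{0} + v_{1} = 0 ; sig = (2; —)
  {9,10}:  v_{9} + v_{10} = 0 ; sig = (2; —)
  {0,10}:  v_{0} + v_{10} = v_{4} ; sig = (2; 1)
  {1,4}:  v_{1} + v_{4} = v_{10} ; sig = (2; 1)
  {2,9}:  v_{2} + v_{9} = v_{3} ; sig = (2; 1)
  {3,10}:  v_{3} + v_{10} = v_{2} ; sig = (2; 1)
  {4,9}:  v_{4} + v_{9} = v_{0} ; sig = (2; 1)
  {1,2}:  v_{1} + v_{2} = v_{7} + v_{9} ; sig = (2; 1,1)
  {2,10}:  v_{2} + v_{10} = v_{0} + v_{7} ; sig = (2; 1,1)
  {3,4}:  v_{3} + v_{4} = v_{0} + v_{2} ; sig = (2; 1,1)
  {1,3}:  v_{1} + v_{3} = v_{7} + 2·v_{9} ; sig = (2; 1,2)
  {2,4}:  v_{2} + v_{4} = 2·v_{0} + v_{7} ; sig = (2; 1,2)
  {0,7,9}:  v_{0} + v_{7} + v_{9} = v_{2} ; sig = (3; 1)
  {0,3,7}:  v_{0} + v_{3} + v_{7} = 2·v_{2} ; sig = (3; 2)
  {5,6,7,8}:  v_{5} + v_{6} + v_{7} + v_{8} = 0 ; sig = (4; —)
  {2,5,6,8}:  v_{2} + v_{5} + v_{6} + v_{8} = v_{0} + v_{9} ; sig = (4; 1,1)
  {3,5,6,8}:  v_{3} + v_{5} + v_{6} + v_{8} = v_{0} + 2·v_{9} ; sig = (4; 1,2)

Sorted signature multiset PRS(X):
    |P|=2: 12 collections, coeffs (), (), (1), (1), (1), (1), (1), (1,1), (1,1), (1,1), (1,2), (1,2)
    |P|=3: 2 collections, coeffs (1), (2)
    |P|=4: 3 collections, coeffs (), (1,1), (1,2)


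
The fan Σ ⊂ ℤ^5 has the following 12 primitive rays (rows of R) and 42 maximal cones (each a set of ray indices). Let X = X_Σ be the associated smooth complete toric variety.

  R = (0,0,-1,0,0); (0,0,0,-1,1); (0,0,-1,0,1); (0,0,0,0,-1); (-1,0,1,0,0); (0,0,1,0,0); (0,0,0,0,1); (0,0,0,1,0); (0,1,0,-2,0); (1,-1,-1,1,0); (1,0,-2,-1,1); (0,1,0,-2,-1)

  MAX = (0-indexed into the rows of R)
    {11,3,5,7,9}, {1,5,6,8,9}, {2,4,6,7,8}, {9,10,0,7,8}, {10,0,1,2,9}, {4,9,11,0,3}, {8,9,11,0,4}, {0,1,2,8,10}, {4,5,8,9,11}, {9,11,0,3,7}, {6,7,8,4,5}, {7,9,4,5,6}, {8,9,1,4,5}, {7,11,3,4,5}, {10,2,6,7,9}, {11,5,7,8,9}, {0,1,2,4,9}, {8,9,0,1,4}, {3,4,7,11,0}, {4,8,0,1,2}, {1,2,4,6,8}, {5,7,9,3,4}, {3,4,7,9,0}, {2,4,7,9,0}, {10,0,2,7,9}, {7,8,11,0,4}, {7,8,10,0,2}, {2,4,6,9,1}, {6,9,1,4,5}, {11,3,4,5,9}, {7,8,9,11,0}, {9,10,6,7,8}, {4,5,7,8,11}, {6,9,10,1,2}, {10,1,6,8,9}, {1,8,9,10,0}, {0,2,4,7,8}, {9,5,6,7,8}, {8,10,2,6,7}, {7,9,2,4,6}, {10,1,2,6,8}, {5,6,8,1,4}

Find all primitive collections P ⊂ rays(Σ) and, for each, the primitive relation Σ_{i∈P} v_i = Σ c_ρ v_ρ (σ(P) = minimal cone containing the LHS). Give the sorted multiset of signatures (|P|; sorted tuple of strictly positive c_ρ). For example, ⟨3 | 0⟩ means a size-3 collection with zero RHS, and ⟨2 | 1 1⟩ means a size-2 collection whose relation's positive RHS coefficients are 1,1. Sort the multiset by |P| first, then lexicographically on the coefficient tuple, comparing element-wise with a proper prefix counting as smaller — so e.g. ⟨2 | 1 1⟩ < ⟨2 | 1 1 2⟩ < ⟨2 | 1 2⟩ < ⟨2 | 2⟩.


Minimal non-faces — 19 found among 12 rays, 42 max cones:

  • {0,5}:  v_{0} + v_{5} = 0 ; sig = ⟨2 | 0⟩
  • {3,6}:  v_{3} + v_{6} = 0 ; sig = ⟨2 | 0⟩
  • {0,6}:  v_{0} + v_{6} = v_{2} ; sig = ⟨2 | 1⟩
  • {1,7}:  v_{1} + v_{7} = v_{6} ; sig = ⟨2 | 1⟩
  • {2,3}:  v_{2} + v_{3} = v_{0} ; sig = ⟨2 | 1⟩
  • {2,5}:  v_{2} + v_{5} = v_{6} ; sig = ⟨2 | 1⟩
  • {3,8}:  v_{3} + v_{8} = v_{11} ; sig = ⟨2 | 1⟩
  • {6,11}:  v_{6} + v_{11} = v_{8} ; sig = ⟨2 | 1⟩
  • {2,11}:  v_{2} + v_{11} = v_{0} + v_{8} ; sig = ⟨2 | 1 1⟩
  • {4,10}:  v_{4} + v_{10} = v_{0} + v_{1} ; sig = ⟨2 | 1 1⟩
  • {1,3}:  v_{1} + v_{3} = v_{4} + v_{8} + v_{9} ; sig = ⟨2 | 1 1 1⟩
  • {3,10}:  v_{3} + v_{10} = v_{0} + v_{8} + v_{9} ; sig = ⟨2 | 1 1 1⟩
  • {5,10}:  v_{5} + v_{10} = v_{6} + v_{8} + v_{9} ; sig = ⟨2 | 1 1 1⟩
  • {1,11}:  v_{1} + v_{11} = v_{4} + 2·v_{8} + v_{9} ; sig = ⟨2 | 1 1 2⟩
  • {10,11}:  v_{10} + v_{11} = v_{0} + 2·v_{8} + v_{9} ; sig = ⟨2 | 1 1 2⟩
  • {2,8,9}:  v_{2} + v_{8} + v_{9} = v_{10} ; sig = ⟨3 | 1⟩
  • {4,7,8,9}:  v_{4} + v_{7} + v_{8} + v_{9} = 0 ; sig = ⟨4 | 0⟩
  • {4,6,8,9}:  v_{4} + v_{6} + v_{8} + v_{9} = v_{1} ; sig = ⟨4 | 1⟩
  • {4,7,9,11}:  v_{4} + v_{7} + v_{9} + v_{11} = v_{3} ; sig = ⟨4 | 1⟩

Hence PRS(X_Σ) =
    |P|=2: 15 collections, coeffs (), (), (1), (1), (1), (1), (1), (1), (1,1), (1,1), (1,1,1), (1,1,1), (1,1,1), (1,1,2), (1,1,2)
    |P|=3: 1 collection, coeffs (1)
    |P|=4: 3 collections, coeffs (), (1), (1)


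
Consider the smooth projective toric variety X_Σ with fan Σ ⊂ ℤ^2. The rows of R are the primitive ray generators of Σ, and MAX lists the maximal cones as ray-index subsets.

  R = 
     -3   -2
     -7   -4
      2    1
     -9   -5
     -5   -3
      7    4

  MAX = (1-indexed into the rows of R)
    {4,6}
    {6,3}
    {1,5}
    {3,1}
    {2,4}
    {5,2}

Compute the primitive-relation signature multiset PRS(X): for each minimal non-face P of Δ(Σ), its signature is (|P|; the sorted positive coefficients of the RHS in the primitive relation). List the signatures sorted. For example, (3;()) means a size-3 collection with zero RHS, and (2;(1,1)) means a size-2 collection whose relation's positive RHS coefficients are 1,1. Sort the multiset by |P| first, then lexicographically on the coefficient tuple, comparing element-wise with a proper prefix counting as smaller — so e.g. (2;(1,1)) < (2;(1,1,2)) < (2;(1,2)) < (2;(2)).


Primitive collections (9):

  • {2,6}:  v_{2} + v_{6} = 0 ; sig = (2;())
  • {2,3}:  v_{2} + v_{3} = v_{5} ; sig = (2;(1))
  • {3,4}:  v_{3} + v_{4} = v_{2} ; sig = (2;(1))
  • {3,5}:  v_{3} + v_{5} = v_{1} ; sig = (2;(1))
  • {5,6}:  v_{5} + v_{6} = v_{3} ; sig = (2;(1))
  • {1,4}:  v_{1} + v_{4} = v_{2} + v_{5} ; sig = (2;(1,1))
  • {1,2}:  v_{1} + v_{2} = 2·v_{5} ; sig = (2;(2))
  • {1,6}:  v_{1} + v_{6} = 2·v_{3} ; sig = (2;(2))
  • {4,5}:  v_{4} + v_{5} = 2·v_{2} ; sig = (2;(2))

Signatures (|P|; sorted positive RHS coefficients), sorted:
[(2;()), (2;(1)), (2;(1)), (2;(1)), (2;(1)), (2;(1,1)), (2;(2)), (2;(2)), (2;(2))]


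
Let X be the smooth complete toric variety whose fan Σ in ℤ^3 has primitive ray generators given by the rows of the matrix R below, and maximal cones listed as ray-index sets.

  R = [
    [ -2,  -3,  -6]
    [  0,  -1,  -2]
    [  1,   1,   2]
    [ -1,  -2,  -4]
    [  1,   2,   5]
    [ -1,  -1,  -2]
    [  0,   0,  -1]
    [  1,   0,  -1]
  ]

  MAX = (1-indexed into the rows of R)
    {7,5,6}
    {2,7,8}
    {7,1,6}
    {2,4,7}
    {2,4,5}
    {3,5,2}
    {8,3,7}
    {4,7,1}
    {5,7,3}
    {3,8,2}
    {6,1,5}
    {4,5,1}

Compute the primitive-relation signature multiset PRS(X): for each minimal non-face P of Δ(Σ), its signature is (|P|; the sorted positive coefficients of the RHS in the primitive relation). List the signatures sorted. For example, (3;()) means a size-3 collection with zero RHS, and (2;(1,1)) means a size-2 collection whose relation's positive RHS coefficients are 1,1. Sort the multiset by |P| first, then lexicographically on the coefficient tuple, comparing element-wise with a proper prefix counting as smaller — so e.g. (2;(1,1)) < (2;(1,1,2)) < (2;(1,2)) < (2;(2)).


Minimal non-faces — 14 found among 8 rays, 12 max cones:

  • {3,6}:  v_{3} + v_{6} = 0  →  sig = (2;())
  • {1,3}:  v_{1} + v_{3} = v_{4}  →  sig = (2;(1))
  • {2,6}:  v_{2} + v_{6} = v_{4}  →  sig = (2;(1))
  • {3,4}:  v_{3} + v_{4} = v_{2}  →  sig = (2;(1))
  • {4,6}:  v_{4} + v_{6} = v_{1}  →  sig = (2;(1))
  • {6,8}:  v_{6} + v_{8} = v_{2} + v_{7}  →  sig = (2;(1,1))
  • {1,8}:  v_{1} + v_{8} = v_{2} + v_{4} + v_{7}  →  sig = (2;(1,1,1))
  • {4,8}:  v_{4} + v_{8} = 2·v_{2} + v_{7}  →  sig = (2;(1,2))
  • {1,2}:  v_{1} + v_{2} = 2·v_{4}  →  sig = (2;(2))
  • {5,8}:  v_{5} + v_{8} = 2·v_{3}  →  sig = (2;(2))
  • {4,5,7}:  v_{4} + v_{5} + v_{7} = 0  →  sig = (3;())
  • {1,5,7}:  v_{1} + v_{5} + v_{7} = v_{6}  →  sig = (3;(1))
  • {2,3,7}:  v_{2} + v_{3} + v_{7} = v_{8}  →  sig = (3;(1))
  • {2,5,7}:  v_{2} + v_{5} + v_{7} = v_{3}  →  sig = (3;(1))

Hence PRS(X_Σ) =
    (2;())
    (2;(1))
    (2;(1))
    (2;(1))
    (2;(1))
    (2;(1,1))
    (2;(1,1,1))
    (2;(1,2))
    (2;(2))
    (2;(2))
    (3;())
    (3;(1))
    (3;(1))
    (3;(1))


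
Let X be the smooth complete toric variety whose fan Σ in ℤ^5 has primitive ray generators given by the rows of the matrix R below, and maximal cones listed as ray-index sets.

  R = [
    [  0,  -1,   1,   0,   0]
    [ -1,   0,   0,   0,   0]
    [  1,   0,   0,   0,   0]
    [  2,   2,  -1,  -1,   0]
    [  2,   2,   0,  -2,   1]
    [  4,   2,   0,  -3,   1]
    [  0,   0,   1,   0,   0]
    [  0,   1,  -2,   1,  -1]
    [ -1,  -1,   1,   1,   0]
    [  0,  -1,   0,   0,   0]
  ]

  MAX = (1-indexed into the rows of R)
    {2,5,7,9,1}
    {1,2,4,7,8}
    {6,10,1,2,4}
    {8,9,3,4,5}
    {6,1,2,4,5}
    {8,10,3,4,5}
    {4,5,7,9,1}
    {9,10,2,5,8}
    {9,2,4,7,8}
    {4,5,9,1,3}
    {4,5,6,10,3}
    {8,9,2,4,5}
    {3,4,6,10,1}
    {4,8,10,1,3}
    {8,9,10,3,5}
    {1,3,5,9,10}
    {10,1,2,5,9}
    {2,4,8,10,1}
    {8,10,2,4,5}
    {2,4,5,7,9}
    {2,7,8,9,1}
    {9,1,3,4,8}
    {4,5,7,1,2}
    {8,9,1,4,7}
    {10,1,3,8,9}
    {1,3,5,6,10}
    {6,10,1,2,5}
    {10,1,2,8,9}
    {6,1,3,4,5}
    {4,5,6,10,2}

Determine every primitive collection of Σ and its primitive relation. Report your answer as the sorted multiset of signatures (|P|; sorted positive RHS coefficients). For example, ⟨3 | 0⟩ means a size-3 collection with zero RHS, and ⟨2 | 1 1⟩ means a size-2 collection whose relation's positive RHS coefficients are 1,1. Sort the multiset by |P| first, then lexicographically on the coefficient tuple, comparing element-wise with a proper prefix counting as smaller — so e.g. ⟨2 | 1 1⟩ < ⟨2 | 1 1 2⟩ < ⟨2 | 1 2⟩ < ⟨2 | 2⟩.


The 11 primitive collections of Σ (r=10, n=5):

  P={2,3}:  v_{2} + v_{3} = 0 ; sig = ⟨2 | 0⟩
  P={7,10}:  v_{7} + v_{10} = v_{1} ; sig = ⟨2 | 1⟩
  P={3,7}:  v_{3} + v_{7} = v_{1} + v_{4} + v_{9} ; sig = ⟨2 | 1 1 1⟩
  P={6,9}:  v_{6} + v_{9} = v_{1} + v_{3} + v_{5} ; sig = ⟨2 | 1 1 1⟩
  P={6,7}:  v_{6} + v_{7} = 2·v_{1} + v_{4} + v_{5} ; sig = ⟨2 | 1 1 2⟩
  P={6,8}:  v_{6} + v_{8} = 2·v_{4} + v_{10} ; sig = ⟨2 | 1 2⟩
  P={1,5,8}:  v_{1} + v_{5} + v_{8} = v_{4} ; sig = ⟨3 | 1⟩
  P={4,9,10}:  v_{4} + v_{9} + v_{10} = v_{3} ; sig = ⟨3 | 1⟩
  P={5,7,8}:  v_{5} + v_{7} + v_{8} = v_{2} + 2·v_{4} + v_{9} ; sig = ⟨3 | 1 1 2⟩
  P={1,2,4,9}:  v_{1} + v_{2} + v_{4} + v_{9} = v_{7} ; sig = ⟨4 | 1⟩
  P={1,4,5,10}:  v_{1} + v_{4} + v_{5} + v_{10} = v_{6} ; sig = ⟨4 | 1⟩

Hence PRS(X_Σ) =
{ ⟨2 | 0⟩,  ⟨2 | 1⟩,  ⟨2 | 1 1 1⟩ ×2,  ⟨2 | 1 1 2⟩,  ⟨2 | 1 2⟩,  ⟨3 | 1⟩ ×2,  ⟨3 | 1 1 2⟩,  ⟨4 | 1⟩ ×2 }


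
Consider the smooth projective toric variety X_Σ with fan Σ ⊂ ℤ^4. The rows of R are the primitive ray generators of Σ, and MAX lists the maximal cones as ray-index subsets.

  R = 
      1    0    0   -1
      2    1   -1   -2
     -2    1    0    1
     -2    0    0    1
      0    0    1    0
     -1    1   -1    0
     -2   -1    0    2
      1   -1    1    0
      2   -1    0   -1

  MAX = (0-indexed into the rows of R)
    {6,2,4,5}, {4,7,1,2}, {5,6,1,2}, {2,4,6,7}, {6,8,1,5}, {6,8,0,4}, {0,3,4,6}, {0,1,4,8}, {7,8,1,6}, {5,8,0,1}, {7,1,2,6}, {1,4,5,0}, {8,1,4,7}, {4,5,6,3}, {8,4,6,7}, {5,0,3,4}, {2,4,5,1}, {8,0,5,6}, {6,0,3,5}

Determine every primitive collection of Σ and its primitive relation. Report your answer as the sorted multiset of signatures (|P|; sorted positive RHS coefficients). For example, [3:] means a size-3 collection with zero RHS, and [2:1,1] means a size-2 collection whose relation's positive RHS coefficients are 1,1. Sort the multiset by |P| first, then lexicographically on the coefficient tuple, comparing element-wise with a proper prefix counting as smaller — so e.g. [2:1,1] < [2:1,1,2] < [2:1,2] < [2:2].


The 12 primitive collections of Σ (r=9, n=4):

  P={2,8}:  v_{2} + v_{8} = 0  so sig = [2:]
  P={5,7}:  v_{5} + v_{7} = 0  so sig = [2:]
  P={0,2}:  v_{0} + v_{2} = v_{4} + v_{5}  so sig = [2:1,1]
  P={0,7}:  v_{0} + v_{7} = v_{4} + v_{8}  so sig = [2:1,1]
  P={1,3}:  v_{1} + v_{3} = v_{0} + v_{5}  so sig = [2:1,1]
  P={3,7}:  v_{3} + v_{7} = v_{0} + v_{4} + v_{6}  so sig = [2:1,1,1]
  P={3,8}:  v_{3} + v_{8} = 2·v_{0} + v_{6}  so sig = [2:1,2]
  P={2,3}:  v_{2} + v_{3} = 2·v_{4} + 2·v_{5} + v_{6}  so sig = [2:1,2,2]
  P={1,4,6}:  v_{1} + v_{4} + v_{6} = 0  so sig = [3:]
  P={4,5,8}:  v_{4} + v_{5} + v_{8} = v_{0}  so sig = [3:1]
  P={0,1,6}:  v_{0} + v_{1} + v_{6} = v_{5} + v_{8}  so sig = [3:1,1]
  P={0,4,5,6}:  v_{0} + v_{4} + v_{5} + v_{6} = v_{3}  so sig = [4:1]

Signatures (|P|; sorted positive RHS coefficients), sorted:
{ [2:] ×2,  [2:1,1] ×3,  [2:1,1,1],  [2:1,2],  [2:1,2,2],  [3:],  [3:1],  [3:1,1],  [4:1] }


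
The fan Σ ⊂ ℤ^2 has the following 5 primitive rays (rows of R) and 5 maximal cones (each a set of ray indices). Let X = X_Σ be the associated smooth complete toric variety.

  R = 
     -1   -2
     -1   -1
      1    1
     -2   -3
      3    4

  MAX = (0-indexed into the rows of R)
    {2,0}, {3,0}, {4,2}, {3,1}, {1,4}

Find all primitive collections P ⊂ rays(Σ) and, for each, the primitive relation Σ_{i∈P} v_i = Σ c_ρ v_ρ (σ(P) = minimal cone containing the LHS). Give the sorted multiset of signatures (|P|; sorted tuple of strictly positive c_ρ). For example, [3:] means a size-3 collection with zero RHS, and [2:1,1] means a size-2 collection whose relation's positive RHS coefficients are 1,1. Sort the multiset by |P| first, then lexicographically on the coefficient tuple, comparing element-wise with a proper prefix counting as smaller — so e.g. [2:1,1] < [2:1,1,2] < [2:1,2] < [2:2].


Primitive collections (5):

  P = {1,2}:  v_{1} + v_{2} = 0  ⇒ sig = [2:]
  P = {0,1}:  v_{0} + v_{1} = v_{3}  ⇒ sig = [2:1]
  P = {2,3}:  v_{2} + v_{3} = v_{0}  ⇒ sig = [2:1]
  P = {3,4}:  v_{3} + v_{4} = v_{2}  ⇒ sig = [2:1]
  P = {0,4}:  v_{0} + v_{4} = 2·v_{2}  ⇒ sig = [2:2]

Signatures (|P|; sorted positive RHS coefficients), sorted:
{ [2:],  [2:1] ×3,  [2:2] }


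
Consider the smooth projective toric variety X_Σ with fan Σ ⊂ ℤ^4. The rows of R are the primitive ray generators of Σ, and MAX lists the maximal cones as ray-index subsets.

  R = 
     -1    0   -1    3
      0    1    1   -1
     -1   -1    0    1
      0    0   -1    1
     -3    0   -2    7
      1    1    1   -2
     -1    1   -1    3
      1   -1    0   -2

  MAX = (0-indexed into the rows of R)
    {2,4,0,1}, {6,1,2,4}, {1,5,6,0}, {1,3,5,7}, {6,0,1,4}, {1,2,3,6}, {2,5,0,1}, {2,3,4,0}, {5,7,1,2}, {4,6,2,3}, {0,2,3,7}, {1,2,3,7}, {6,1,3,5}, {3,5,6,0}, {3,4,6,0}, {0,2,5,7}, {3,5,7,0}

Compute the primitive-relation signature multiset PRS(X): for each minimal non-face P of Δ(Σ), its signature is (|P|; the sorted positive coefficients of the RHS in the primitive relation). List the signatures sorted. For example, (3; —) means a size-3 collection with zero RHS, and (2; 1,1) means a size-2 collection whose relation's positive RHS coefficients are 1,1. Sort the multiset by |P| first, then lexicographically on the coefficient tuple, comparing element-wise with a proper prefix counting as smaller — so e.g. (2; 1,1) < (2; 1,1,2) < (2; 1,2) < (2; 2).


9 minimal non-faces of Δ(Σ) (on 8 rays):

  P={6,7}:  v_{6} + v_{7} = v_{3}  ⟹  sig = (2; 1)
  P={4,7}:  v_{4} + v_{7} = v_{0} + v_{2} + v_{3}  ⟹  sig = (2; 1,1,1)
  P={4,5}:  v_{4} + v_{5} = 2·v_{0} + v_{1}  ⟹  sig = (2; 1,2)
  P={0,1,7}:  v_{0} + v_{1} + v_{7} = 0  ⟹  sig = (3; —)
  P={2,3,5}:  v_{2} + v_{3} + v_{5} = 0  ⟹  sig = (3; —)
  P={0,1,3}:  v_{0} + v_{1} + v_{3} = v_{6}  ⟹  sig = (3; 1)
  P={0,2,6}:  v_{0} + v_{2} + v_{6} = v_{4}  ⟹  sig = (3; 1)
  P={2,5,6}:  v_{2} + v_{5} + v_{6} = v_{0} + v_{1}  ⟹  sig = (3; 1,1)
  P={1,3,4}:  v_{1} + v_{3} + v_{4} = v_{2} + 2·v_{6}  ⟹  sig = (3; 1,2)

Signatures (|P|; sorted positive RHS coefficients), sorted:
    |P|=2: 3 collections, coeffs (1), (1,1,1), (1,2)
    |P|=3: 6 collections, coeffs (), (), (1), (1), (1,1), (1,2)


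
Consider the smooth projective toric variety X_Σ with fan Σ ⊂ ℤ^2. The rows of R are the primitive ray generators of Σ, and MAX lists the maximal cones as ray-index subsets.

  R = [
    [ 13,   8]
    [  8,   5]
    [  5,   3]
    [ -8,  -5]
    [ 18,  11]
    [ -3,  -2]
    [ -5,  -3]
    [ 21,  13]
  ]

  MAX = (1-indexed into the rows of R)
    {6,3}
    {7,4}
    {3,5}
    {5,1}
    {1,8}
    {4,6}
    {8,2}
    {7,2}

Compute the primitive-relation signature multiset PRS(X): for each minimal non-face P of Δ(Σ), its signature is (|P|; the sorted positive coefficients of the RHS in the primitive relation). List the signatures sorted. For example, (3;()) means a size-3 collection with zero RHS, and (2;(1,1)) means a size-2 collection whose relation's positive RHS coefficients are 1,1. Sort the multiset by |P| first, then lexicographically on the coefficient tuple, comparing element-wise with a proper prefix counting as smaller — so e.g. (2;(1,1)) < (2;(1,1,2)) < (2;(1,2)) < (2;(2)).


Σ has 20 primitive collections:

  P={2,4}:  v_{2} + v_{4} = 0  →  sig = (2;())
  P={3,7}:  v_{3} + v_{7} = 0  →  sig = (2;())
  P={1,2}:  v_{1} + v_{2} = v_{8}  →  sig = (2;(1))
  P={1,3}:  v_{1} + v_{3} = v_{5}  →  sig = (2;(1))
  P={1,4}:  v_{1} + v_{4} = v_{3}  →  sig = (2;(1))
  P={1,7}:  v_{1} + v_{7} = v_{2}  →  sig = (2;(1))
  P={2,3}:  v_{2} + v_{3} = v_{1}  →  sig = (2;(1))
  P={2,6}:  v_{2} + v_{6} = v_{3}  →  sig = (2;(1))
  P={3,4}:  v_{3} + v_{4} = v_{6}  →  sig = (2;(1))
  P={4,8}:  v_{4} + v_{8} = v_{1}  →  sig = (2;(1))
  P={5,7}:  v_{5} + v_{7} = v_{1}  →  sig = (2;(1))
  P={6,7}:  v_{6} + v_{7} = v_{4}  →  sig = (2;(1))
  P={6,8}:  v_{6} + v_{8} = v_{5}  →  sig = (2;(1))
  P={1,6}:  v_{1} + v_{6} = 2·v_{3}  →  sig = (2;(2))
  P={2,5}:  v_{2} + v_{5} = 2·v_{1}  →  sig = (2;(2))
  P={3,8}:  v_{3} + v_{8} = 2·v_{1}  →  sig = (2;(2))
  P={4,5}:  v_{4} + v_{5} = 2·v_{3}  →  sig = (2;(2))
  P={7,8}:  v_{7} + v_{8} = 2·v_{2}  →  sig = (2;(2))
  P={5,6}:  v_{5} + v_{6} = 3·v_{3}  →  sig = (2;(3))
  P={5,8}:  v_{5} + v_{8} = 3·v_{1}  →  sig = (2;(3))

Hence PRS(X_Σ) =
    |P|=2: 20 collections, coeffs (), (), (1), (1), (1), (1), (1), (1), (1), (1), (1), (1), (1), (2), (2), (2), (2), (2), (3), (3)


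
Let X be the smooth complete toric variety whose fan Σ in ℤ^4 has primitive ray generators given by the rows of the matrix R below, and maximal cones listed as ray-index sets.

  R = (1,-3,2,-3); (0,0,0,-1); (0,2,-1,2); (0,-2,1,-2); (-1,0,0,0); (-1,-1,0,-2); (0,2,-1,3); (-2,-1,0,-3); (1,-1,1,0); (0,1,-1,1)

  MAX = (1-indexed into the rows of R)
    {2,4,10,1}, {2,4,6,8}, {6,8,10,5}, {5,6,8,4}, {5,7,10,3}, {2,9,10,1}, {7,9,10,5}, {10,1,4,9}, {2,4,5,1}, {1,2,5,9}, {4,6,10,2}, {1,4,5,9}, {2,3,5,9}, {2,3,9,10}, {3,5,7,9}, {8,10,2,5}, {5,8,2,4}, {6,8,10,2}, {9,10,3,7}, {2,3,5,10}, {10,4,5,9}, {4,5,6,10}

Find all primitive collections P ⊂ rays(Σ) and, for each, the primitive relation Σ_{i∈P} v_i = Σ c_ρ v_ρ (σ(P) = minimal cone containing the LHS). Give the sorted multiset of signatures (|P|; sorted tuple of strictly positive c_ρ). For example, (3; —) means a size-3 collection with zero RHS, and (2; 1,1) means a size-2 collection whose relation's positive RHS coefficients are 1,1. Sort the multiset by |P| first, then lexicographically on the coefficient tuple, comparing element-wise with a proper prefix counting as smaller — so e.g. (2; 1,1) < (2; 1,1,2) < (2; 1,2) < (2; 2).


|primitive collections| = 20. Relations:

  {3,4}:  v_{3} + v_{4} = 0  ⟹  sig = (2; —)
  {1,7}:  v_{1} + v_{7} = v_{9}  ⟹  sig = (2; 1)
  {2,7}:  v_{2} + v_{7} = v_{3}  ⟹  sig = (2; 1)
  {6,9}:  v_{6} + v_{9} = v_{4}  ⟹  sig = (2; 1)
  {1,3}:  v_{1} + v_{3} = v_{2} + v_{9}  ⟹  sig = (2; 1,1)
  {6,7}:  v_{6} + v_{7} = v_{5} + v_{10}  ⟹  sig = (2; 1,1)
  {3,6}:  v_{3} + v_{6} = v_{2} + v_{5} + v_{10}  ⟹  sig = (2; 1,1,1)
  {4,7}:  v_{4} + v_{7} = v_{5} + v_{9} + v_{10}  ⟹  sig = (2; 1,1,1)
  {8,9}:  v_{8} + v_{9} = v_{2} + v_{4} + v_{5}  ⟹  sig = (2; 1,1,1)
  {7,8}:  v_{7} + v_{8} = v_{2} + 2·v_{5} + v_{10}  ⟹  sig = (2; 1,1,2)
  {1,6}:  v_{1} + v_{6} = v_{2} + 2·v_{4}  ⟹  sig = (2; 1,2)
  {1,8}:  v_{1} + v_{8} = 2·v_{2} + 2·v_{4} + v_{5}  ⟹  sig = (2; 1,2,2)
  {3,8}:  v_{3} + v_{8} = 2·v_{2} + 2·v_{5} + v_{10}  ⟹  sig = (2; 1,2,2)
  {1,5,10}:  v_{1} + v_{5} + v_{10} = v_{4}  ⟹  sig = (3; 1)
  {2,4,9}:  v_{2} + v_{4} + v_{9} = v_{1}  ⟹  sig = (3; 1)
  {2,5,6}:  v_{2} + v_{5} + v_{6} = v_{8}  ⟹  sig = (3; 1)
  {4,8,10}:  v_{4} + v_{8} + v_{10} = 2·v_{6}  ⟹  sig = (3; 2)
  {2,5,9,10}:  v_{2} + v_{5} + v_{9} + v_{10} = 0  ⟹  sig = (4; —)
  {2,4,5,10}:  v_{2} + v_{4} + v_{5} + v_{10} = v_{6}  ⟹  sig = (4; 1)
  {3,5,9,10}:  v_{3} + v_{5} + v_{9} + v_{10} = v_{7}  ⟹  sig = (4; 1)

so the primitive-relation signature multiset is
{ (2; —),  (2; 1) ×3,  (2; 1,1) ×2,  (2; 1,1,1) ×3,  (2; 1,1,2),  (2; 1,2),  (2; 1,2,2) ×2,  (3; 1) ×3,  (3; 2),  (4; —),  (4; 1) ×2 }


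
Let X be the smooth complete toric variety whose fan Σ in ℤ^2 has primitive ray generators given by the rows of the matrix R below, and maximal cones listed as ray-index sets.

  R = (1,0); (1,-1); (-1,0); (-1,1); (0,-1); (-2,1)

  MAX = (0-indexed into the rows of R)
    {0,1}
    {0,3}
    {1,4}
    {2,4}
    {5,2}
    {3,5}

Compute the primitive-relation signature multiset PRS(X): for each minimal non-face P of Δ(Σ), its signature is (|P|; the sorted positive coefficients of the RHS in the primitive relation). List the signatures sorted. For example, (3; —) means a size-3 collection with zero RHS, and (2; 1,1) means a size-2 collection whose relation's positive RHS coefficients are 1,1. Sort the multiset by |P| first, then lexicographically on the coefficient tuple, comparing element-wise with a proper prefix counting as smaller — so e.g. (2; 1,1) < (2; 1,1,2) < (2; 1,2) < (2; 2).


|primitive collections| = 9. Relations:

  P={0,2}:  v_{0} + v_{2} = 0 ; sig = (2; —)
  P={1,3}:  v_{1} + v_{3} = 0 ; sig = (2; —)
  P={0,4}:  v_{0} + v_{4} = v_{1} ; sig = (2; 1)
  P={0,5}:  v_{0} + v_{5} = v_{3} ; sig = (2; 1)
  P={1,2}:  v_{1} + v_{2} = v_{4} ; sig = (2; 1)
  P={1,5}:  v_{1} + v_{5} = v_{2} ; sig = (2; 1)
  P={2,3}:  v_{2} + v_{3} = v_{5} ; sig = (2; 1)
  P={3,4}:  v_{3} + v_{4} = v_{2} ; sig = (2; 1)
  P={4,5}:  v_{4} + v_{5} = 2·v_{2} ; sig = (2; 2)

Signatures (|P|; sorted positive RHS coefficients), sorted:
{ (2; —) ×2,  (2; 1) ×6,  (2; 2) }


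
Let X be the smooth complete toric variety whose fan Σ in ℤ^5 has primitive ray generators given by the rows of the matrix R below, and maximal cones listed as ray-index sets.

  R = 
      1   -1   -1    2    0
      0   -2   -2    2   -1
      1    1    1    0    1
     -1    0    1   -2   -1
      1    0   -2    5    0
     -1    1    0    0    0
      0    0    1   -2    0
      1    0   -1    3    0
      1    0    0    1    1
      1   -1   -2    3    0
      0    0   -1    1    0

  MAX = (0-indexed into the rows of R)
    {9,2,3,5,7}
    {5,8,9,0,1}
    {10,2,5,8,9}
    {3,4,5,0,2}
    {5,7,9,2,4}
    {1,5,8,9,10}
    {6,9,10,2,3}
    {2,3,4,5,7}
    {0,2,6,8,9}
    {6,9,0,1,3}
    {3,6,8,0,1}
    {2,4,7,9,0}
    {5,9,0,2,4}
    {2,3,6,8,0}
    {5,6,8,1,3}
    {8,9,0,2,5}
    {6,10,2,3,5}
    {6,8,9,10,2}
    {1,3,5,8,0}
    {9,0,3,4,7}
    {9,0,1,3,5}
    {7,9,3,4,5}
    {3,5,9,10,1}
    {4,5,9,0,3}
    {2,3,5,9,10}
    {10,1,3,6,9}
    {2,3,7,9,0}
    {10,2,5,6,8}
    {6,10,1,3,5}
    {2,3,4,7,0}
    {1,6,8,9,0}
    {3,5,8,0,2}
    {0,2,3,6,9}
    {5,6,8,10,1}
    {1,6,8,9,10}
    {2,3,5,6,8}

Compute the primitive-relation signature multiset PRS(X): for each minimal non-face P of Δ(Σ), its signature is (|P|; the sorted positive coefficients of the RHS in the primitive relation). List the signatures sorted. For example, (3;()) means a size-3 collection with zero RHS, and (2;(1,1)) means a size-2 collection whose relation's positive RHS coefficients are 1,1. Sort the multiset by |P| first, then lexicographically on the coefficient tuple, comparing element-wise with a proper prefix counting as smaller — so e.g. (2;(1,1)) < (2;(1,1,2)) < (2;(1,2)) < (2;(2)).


Δ(Σ) — 11 vertices, 17 min non-faces:

  {0,10}:  v_{0} + v_{10} = v_{9}  ⟹  sig = (2;(1))
  {1,2}:  v_{1} + v_{2} = v_{0}  ⟹  sig = (2;(1))
  {4,6}:  v_{4} + v_{6} = v_{7}  ⟹  sig = (2;(1))
  {4,10}:  v_{4} + v_{10} = v_{5} + v_{7} + v_{9}  ⟹  sig = (2;(1,1,1))
  {6,7}:  v_{6} + v_{7} = v_{2} + v_{3} + v_{9}  ⟹  sig = (2;(1,1,1))
  {1,7}:  v_{1} + v_{7} = 2·v_{0} + v_{3} + v_{5} + v_{9}  ⟹  sig = (2;(1,1,1,2))
  {7,10}:  v_{7} + v_{10} = v_{2} + v_{3} + v_{5} + 2·v_{9}  ⟹  sig = (2;(1,1,1,2))
  {7,8}:  v_{7} + v_{8} = 2·v_{0} + v_{2} + v_{5}  ⟹  sig = (2;(1,1,2))
  {1,4}:  v_{1} + v_{4} = 3·v_{0} + v_{3} + 2·v_{5} + v_{9}  ⟹  sig = (2;(1,1,2,3))
  {4,8}:  v_{4} + v_{8} = 3·v_{0} + v_{2} + 2·v_{5}  ⟹  sig = (2;(1,2,3))
  {0,5,6}:  v_{0} + v_{5} + v_{6} = 0  ⟹  sig = (3;())
  {3,8,10}:  v_{3} + v_{8} + v_{10} = 0  ⟹  sig = (3;())
  {0,5,7}:  v_{0} + v_{5} + v_{7} = v_{4}  ⟹  sig = (3;(1))
  {3,8,9}:  v_{3} + v_{8} + v_{9} = v_{0}  ⟹  sig = (3;(1))
  {5,6,9}:  v_{5} + v_{6} + v_{9} = v_{10}  ⟹  sig = (3;(1))
  {2,3,4,9}:  v_{2} + v_{3} + v_{4} + v_{9} = 2·v_{7}  ⟹  sig = (4;(2))
  {0,2,3,5,9}:  v_{0} + v_{2} + v_{3} + v_{5} + v_{9} = v_{7}  ⟹  sig = (5;(1))

so the primitive-relation signature multiset is
    |P|=2: 10 collections, coeffs (1), (1), (1), (1,1,1), (1,1,1), (1,1,1,2), (1,1,1,2), (1,1,2), (1,1,2,3), (1,2,3)
    |P|=3: 5 collections, coeffs (), (), (1), (1), (1)
    |P|=4: 1 collection, coeffs (2)
    |P|=5: 1 collection, coeffs (1)


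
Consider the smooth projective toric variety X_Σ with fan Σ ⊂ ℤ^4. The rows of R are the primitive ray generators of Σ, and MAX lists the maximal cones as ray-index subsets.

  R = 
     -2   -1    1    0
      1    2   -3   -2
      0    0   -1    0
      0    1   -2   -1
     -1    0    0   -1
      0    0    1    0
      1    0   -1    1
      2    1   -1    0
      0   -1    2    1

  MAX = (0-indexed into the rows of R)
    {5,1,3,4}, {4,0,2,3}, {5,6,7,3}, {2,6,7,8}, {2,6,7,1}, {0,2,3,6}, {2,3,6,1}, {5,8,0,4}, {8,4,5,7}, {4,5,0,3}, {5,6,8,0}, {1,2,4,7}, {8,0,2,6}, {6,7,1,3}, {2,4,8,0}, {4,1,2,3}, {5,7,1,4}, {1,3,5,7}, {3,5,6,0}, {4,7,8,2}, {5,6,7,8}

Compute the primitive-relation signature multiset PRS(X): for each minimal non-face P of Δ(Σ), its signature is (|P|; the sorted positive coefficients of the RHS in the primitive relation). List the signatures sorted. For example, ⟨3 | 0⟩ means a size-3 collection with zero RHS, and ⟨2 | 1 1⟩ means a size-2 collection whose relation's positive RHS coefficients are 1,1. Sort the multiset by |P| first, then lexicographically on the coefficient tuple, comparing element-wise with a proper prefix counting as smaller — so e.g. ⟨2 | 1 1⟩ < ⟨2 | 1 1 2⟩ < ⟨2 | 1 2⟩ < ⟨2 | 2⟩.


9 minimal non-faces of Δ(Σ) (on 9 rays):

  P={0,7}:  v_{0} + v_{7} = 0 ; sig = ⟨2 | 0⟩
  P={2,5}:  v_{2} + v_{5} = 0 ; sig = ⟨2 | 0⟩
  P={3,8}:  v_{3} + v_{8} = 0 ; sig = ⟨2 | 0⟩
  P={4,6}:  v_{4} + v_{6} = v_{2} ; sig = ⟨2 | 1⟩
  P={0,1}:  v_{0} + v_{1} = v_{3} + v_{4} ; sig = ⟨2 | 1 1⟩
  P={1,8}:  v_{1} + v_{8} = v_{4} + v_{7} ; sig = ⟨2 | 1 1⟩
  P={3,4,7}:  v_{3} + v_{4} + v_{7} = v_{1} ; sig = ⟨3 | 1⟩
  P={1,5,6}:  v_{1} + v_{5} + v_{6} = v_{3} + v_{7} ; sig = ⟨3 | 1 1⟩
  P={2,3,7}:  v_{2} + v_{3} + v_{7} = v_{1} + v_{6} ; sig = ⟨3 | 1 1⟩

so the primitive-relation signature multiset is
{ ⟨2 | 0⟩ ×3,  ⟨2 | 1⟩,  ⟨2 | 1 1⟩ ×2,  ⟨3 | 1⟩,  ⟨3 | 1 1⟩ ×2 }


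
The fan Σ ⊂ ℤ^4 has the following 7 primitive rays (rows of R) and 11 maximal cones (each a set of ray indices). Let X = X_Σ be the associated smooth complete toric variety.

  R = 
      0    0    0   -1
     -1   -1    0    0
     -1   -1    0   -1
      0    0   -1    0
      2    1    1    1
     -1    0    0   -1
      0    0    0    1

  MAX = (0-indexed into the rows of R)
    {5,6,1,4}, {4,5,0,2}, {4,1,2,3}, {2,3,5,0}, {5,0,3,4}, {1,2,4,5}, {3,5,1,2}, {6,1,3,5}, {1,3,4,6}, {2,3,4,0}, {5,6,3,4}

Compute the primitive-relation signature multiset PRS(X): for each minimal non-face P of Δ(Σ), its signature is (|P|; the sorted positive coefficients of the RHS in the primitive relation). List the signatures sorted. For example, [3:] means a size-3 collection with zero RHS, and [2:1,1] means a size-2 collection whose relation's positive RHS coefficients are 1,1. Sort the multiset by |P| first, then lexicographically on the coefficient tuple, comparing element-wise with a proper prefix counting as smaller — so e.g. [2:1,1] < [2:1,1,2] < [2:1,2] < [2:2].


The 5 primitive collections of Σ (r=7, n=4):

  {0,6}:  v_{0} + v_{6} = 0 — sig = [2:]
  {0,1}:  v_{0} + v_{1} = v_{2} — sig = [2:1]
  {2,6}:  v_{2} + v_{6} = v_{1} — sig = [2:1]
  {1,3,4,5}:  v_{1} + v_{3} + v_{4} + v_{5} = 0 — sig = [4:]
  {2,3,4,5}:  v_{2} + v_{3} + v_{4} + v_{5} = v_{0} — sig = [4:1]

Hence PRS(X_Σ) =
    [2:]
    [2:1]
    [2:1]
    [4:]
    [4:1]
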